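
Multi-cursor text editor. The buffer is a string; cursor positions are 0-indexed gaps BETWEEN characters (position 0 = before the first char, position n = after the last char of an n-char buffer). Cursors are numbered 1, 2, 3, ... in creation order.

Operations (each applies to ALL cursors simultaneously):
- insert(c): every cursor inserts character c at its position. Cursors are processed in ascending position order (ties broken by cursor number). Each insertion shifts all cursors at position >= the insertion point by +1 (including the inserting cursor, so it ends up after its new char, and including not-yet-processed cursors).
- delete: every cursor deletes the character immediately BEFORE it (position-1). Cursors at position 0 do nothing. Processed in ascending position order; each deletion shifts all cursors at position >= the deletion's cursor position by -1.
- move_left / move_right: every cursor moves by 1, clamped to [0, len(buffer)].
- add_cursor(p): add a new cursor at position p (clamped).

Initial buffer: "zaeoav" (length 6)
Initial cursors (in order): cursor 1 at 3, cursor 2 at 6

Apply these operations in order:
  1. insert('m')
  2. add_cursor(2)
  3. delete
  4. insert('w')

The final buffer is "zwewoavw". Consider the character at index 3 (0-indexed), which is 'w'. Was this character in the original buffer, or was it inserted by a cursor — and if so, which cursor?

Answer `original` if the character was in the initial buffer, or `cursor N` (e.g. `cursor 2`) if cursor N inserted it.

After op 1 (insert('m')): buffer="zaemoavm" (len 8), cursors c1@4 c2@8, authorship ...1...2
After op 2 (add_cursor(2)): buffer="zaemoavm" (len 8), cursors c3@2 c1@4 c2@8, authorship ...1...2
After op 3 (delete): buffer="zeoav" (len 5), cursors c3@1 c1@2 c2@5, authorship .....
After op 4 (insert('w')): buffer="zwewoavw" (len 8), cursors c3@2 c1@4 c2@8, authorship .3.1...2
Authorship (.=original, N=cursor N): . 3 . 1 . . . 2
Index 3: author = 1

Answer: cursor 1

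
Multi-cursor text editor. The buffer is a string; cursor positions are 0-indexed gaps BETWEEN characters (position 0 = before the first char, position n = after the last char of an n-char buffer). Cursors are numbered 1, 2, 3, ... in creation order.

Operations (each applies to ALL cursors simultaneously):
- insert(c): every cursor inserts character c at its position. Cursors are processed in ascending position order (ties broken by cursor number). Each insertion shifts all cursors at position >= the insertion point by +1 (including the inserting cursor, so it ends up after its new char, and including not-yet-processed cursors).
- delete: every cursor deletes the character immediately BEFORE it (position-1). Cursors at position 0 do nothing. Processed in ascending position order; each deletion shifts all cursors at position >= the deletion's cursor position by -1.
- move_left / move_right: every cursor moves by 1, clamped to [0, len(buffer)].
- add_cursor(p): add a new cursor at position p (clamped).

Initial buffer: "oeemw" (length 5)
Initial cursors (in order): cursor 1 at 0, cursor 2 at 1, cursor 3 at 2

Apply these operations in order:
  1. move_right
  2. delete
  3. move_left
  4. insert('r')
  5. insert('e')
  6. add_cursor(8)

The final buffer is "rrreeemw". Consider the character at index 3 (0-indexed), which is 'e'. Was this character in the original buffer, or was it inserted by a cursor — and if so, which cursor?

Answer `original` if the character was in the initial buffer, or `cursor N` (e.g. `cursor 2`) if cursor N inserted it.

After op 1 (move_right): buffer="oeemw" (len 5), cursors c1@1 c2@2 c3@3, authorship .....
After op 2 (delete): buffer="mw" (len 2), cursors c1@0 c2@0 c3@0, authorship ..
After op 3 (move_left): buffer="mw" (len 2), cursors c1@0 c2@0 c3@0, authorship ..
After op 4 (insert('r')): buffer="rrrmw" (len 5), cursors c1@3 c2@3 c3@3, authorship 123..
After op 5 (insert('e')): buffer="rrreeemw" (len 8), cursors c1@6 c2@6 c3@6, authorship 123123..
After op 6 (add_cursor(8)): buffer="rrreeemw" (len 8), cursors c1@6 c2@6 c3@6 c4@8, authorship 123123..
Authorship (.=original, N=cursor N): 1 2 3 1 2 3 . .
Index 3: author = 1

Answer: cursor 1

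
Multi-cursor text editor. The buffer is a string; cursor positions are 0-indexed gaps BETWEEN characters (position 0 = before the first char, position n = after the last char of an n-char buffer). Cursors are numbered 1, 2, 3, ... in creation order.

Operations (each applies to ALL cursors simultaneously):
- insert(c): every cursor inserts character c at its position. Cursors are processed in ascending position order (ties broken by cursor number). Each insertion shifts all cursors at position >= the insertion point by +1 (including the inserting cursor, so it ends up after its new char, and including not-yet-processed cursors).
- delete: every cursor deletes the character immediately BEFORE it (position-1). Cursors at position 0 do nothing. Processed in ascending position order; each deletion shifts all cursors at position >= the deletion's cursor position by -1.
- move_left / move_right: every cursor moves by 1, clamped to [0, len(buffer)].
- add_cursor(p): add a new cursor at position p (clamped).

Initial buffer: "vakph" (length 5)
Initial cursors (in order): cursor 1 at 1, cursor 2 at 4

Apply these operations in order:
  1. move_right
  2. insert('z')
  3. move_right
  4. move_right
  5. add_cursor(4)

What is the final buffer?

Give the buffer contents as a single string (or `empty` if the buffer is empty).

After op 1 (move_right): buffer="vakph" (len 5), cursors c1@2 c2@5, authorship .....
After op 2 (insert('z')): buffer="vazkphz" (len 7), cursors c1@3 c2@7, authorship ..1...2
After op 3 (move_right): buffer="vazkphz" (len 7), cursors c1@4 c2@7, authorship ..1...2
After op 4 (move_right): buffer="vazkphz" (len 7), cursors c1@5 c2@7, authorship ..1...2
After op 5 (add_cursor(4)): buffer="vazkphz" (len 7), cursors c3@4 c1@5 c2@7, authorship ..1...2

Answer: vazkphz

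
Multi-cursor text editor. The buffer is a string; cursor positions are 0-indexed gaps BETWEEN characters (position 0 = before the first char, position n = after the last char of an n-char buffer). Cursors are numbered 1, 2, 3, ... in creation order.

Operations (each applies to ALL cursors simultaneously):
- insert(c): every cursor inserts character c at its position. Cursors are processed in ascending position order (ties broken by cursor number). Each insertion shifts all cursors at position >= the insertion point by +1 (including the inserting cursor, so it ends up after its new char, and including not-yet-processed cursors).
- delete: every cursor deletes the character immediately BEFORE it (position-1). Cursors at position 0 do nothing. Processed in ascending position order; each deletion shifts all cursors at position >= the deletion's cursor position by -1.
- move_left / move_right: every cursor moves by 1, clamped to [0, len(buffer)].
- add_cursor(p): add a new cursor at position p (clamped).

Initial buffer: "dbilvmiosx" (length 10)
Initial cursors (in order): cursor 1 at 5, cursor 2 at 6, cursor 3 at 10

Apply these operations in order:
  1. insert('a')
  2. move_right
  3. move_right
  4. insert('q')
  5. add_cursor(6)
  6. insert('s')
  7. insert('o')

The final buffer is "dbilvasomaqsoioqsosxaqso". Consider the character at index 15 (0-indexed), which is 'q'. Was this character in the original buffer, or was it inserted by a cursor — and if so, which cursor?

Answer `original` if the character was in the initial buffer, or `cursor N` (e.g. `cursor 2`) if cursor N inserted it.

After op 1 (insert('a')): buffer="dbilvamaiosxa" (len 13), cursors c1@6 c2@8 c3@13, authorship .....1.2....3
After op 2 (move_right): buffer="dbilvamaiosxa" (len 13), cursors c1@7 c2@9 c3@13, authorship .....1.2....3
After op 3 (move_right): buffer="dbilvamaiosxa" (len 13), cursors c1@8 c2@10 c3@13, authorship .....1.2....3
After op 4 (insert('q')): buffer="dbilvamaqioqsxaq" (len 16), cursors c1@9 c2@12 c3@16, authorship .....1.21..2..33
After op 5 (add_cursor(6)): buffer="dbilvamaqioqsxaq" (len 16), cursors c4@6 c1@9 c2@12 c3@16, authorship .....1.21..2..33
After op 6 (insert('s')): buffer="dbilvasmaqsioqssxaqs" (len 20), cursors c4@7 c1@11 c2@15 c3@20, authorship .....14.211..22..333
After op 7 (insert('o')): buffer="dbilvasomaqsoioqsosxaqso" (len 24), cursors c4@8 c1@13 c2@18 c3@24, authorship .....144.2111..222..3333
Authorship (.=original, N=cursor N): . . . . . 1 4 4 . 2 1 1 1 . . 2 2 2 . . 3 3 3 3
Index 15: author = 2

Answer: cursor 2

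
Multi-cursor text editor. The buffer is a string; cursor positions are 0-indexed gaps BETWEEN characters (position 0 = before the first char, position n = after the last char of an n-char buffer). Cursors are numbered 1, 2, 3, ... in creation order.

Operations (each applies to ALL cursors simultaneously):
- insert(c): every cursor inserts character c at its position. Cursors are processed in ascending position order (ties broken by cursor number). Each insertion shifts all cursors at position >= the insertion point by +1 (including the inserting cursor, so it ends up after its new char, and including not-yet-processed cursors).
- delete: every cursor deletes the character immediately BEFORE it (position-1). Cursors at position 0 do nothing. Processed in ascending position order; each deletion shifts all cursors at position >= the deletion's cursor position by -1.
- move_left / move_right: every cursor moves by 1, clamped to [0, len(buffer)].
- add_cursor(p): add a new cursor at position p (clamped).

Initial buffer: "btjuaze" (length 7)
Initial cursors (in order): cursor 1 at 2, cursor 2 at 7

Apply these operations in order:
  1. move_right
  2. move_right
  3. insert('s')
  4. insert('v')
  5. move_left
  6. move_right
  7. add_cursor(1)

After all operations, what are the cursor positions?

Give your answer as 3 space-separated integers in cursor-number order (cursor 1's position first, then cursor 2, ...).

Answer: 6 11 1

Derivation:
After op 1 (move_right): buffer="btjuaze" (len 7), cursors c1@3 c2@7, authorship .......
After op 2 (move_right): buffer="btjuaze" (len 7), cursors c1@4 c2@7, authorship .......
After op 3 (insert('s')): buffer="btjusazes" (len 9), cursors c1@5 c2@9, authorship ....1...2
After op 4 (insert('v')): buffer="btjusvazesv" (len 11), cursors c1@6 c2@11, authorship ....11...22
After op 5 (move_left): buffer="btjusvazesv" (len 11), cursors c1@5 c2@10, authorship ....11...22
After op 6 (move_right): buffer="btjusvazesv" (len 11), cursors c1@6 c2@11, authorship ....11...22
After op 7 (add_cursor(1)): buffer="btjusvazesv" (len 11), cursors c3@1 c1@6 c2@11, authorship ....11...22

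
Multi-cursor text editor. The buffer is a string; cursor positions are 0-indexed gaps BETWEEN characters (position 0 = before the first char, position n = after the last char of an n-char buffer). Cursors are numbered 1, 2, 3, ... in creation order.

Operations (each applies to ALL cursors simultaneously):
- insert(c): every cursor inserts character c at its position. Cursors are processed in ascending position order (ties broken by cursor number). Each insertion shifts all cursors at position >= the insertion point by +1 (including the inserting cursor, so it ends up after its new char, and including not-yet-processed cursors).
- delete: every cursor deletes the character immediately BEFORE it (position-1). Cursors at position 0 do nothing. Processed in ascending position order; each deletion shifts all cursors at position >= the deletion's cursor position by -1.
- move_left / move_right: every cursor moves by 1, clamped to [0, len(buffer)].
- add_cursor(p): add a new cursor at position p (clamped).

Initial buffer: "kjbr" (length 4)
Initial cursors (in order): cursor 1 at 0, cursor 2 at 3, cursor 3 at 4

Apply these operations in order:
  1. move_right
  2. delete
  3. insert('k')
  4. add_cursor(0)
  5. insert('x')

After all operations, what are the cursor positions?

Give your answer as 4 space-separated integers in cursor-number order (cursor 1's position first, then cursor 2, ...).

Answer: 3 8 8 1

Derivation:
After op 1 (move_right): buffer="kjbr" (len 4), cursors c1@1 c2@4 c3@4, authorship ....
After op 2 (delete): buffer="j" (len 1), cursors c1@0 c2@1 c3@1, authorship .
After op 3 (insert('k')): buffer="kjkk" (len 4), cursors c1@1 c2@4 c3@4, authorship 1.23
After op 4 (add_cursor(0)): buffer="kjkk" (len 4), cursors c4@0 c1@1 c2@4 c3@4, authorship 1.23
After op 5 (insert('x')): buffer="xkxjkkxx" (len 8), cursors c4@1 c1@3 c2@8 c3@8, authorship 411.2323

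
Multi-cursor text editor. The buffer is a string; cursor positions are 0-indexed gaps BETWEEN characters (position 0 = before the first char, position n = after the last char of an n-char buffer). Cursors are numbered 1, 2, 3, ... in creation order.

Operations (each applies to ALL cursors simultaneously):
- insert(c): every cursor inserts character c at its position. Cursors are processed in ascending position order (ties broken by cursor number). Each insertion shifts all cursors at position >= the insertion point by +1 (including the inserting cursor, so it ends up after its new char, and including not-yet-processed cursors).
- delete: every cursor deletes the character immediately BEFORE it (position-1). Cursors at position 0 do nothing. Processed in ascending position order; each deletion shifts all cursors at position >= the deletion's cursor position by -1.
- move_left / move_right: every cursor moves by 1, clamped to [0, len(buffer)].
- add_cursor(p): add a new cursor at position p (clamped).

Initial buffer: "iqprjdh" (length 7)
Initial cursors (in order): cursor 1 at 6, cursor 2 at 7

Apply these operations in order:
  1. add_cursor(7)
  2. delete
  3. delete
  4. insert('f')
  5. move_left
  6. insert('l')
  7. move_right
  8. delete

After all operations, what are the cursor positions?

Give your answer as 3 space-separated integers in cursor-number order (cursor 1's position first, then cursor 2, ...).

After op 1 (add_cursor(7)): buffer="iqprjdh" (len 7), cursors c1@6 c2@7 c3@7, authorship .......
After op 2 (delete): buffer="iqpr" (len 4), cursors c1@4 c2@4 c3@4, authorship ....
After op 3 (delete): buffer="i" (len 1), cursors c1@1 c2@1 c3@1, authorship .
After op 4 (insert('f')): buffer="ifff" (len 4), cursors c1@4 c2@4 c3@4, authorship .123
After op 5 (move_left): buffer="ifff" (len 4), cursors c1@3 c2@3 c3@3, authorship .123
After op 6 (insert('l')): buffer="ifflllf" (len 7), cursors c1@6 c2@6 c3@6, authorship .121233
After op 7 (move_right): buffer="ifflllf" (len 7), cursors c1@7 c2@7 c3@7, authorship .121233
After op 8 (delete): buffer="iffl" (len 4), cursors c1@4 c2@4 c3@4, authorship .121

Answer: 4 4 4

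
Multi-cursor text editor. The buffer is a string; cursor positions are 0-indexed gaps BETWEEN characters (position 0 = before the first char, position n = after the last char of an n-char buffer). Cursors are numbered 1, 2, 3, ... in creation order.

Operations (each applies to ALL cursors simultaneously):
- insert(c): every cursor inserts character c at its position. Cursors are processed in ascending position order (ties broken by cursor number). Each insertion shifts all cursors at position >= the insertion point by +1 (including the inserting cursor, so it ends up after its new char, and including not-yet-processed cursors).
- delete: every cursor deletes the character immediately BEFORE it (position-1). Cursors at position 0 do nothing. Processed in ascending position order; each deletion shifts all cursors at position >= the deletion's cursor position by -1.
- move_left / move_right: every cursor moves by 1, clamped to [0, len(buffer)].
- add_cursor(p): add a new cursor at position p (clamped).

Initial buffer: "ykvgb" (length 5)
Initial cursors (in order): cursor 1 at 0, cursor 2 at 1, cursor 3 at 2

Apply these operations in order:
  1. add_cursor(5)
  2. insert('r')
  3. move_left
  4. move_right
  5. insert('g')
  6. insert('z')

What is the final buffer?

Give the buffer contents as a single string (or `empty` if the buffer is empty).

After op 1 (add_cursor(5)): buffer="ykvgb" (len 5), cursors c1@0 c2@1 c3@2 c4@5, authorship .....
After op 2 (insert('r')): buffer="ryrkrvgbr" (len 9), cursors c1@1 c2@3 c3@5 c4@9, authorship 1.2.3...4
After op 3 (move_left): buffer="ryrkrvgbr" (len 9), cursors c1@0 c2@2 c3@4 c4@8, authorship 1.2.3...4
After op 4 (move_right): buffer="ryrkrvgbr" (len 9), cursors c1@1 c2@3 c3@5 c4@9, authorship 1.2.3...4
After op 5 (insert('g')): buffer="rgyrgkrgvgbrg" (len 13), cursors c1@2 c2@5 c3@8 c4@13, authorship 11.22.33...44
After op 6 (insert('z')): buffer="rgzyrgzkrgzvgbrgz" (len 17), cursors c1@3 c2@7 c3@11 c4@17, authorship 111.222.333...444

Answer: rgzyrgzkrgzvgbrgz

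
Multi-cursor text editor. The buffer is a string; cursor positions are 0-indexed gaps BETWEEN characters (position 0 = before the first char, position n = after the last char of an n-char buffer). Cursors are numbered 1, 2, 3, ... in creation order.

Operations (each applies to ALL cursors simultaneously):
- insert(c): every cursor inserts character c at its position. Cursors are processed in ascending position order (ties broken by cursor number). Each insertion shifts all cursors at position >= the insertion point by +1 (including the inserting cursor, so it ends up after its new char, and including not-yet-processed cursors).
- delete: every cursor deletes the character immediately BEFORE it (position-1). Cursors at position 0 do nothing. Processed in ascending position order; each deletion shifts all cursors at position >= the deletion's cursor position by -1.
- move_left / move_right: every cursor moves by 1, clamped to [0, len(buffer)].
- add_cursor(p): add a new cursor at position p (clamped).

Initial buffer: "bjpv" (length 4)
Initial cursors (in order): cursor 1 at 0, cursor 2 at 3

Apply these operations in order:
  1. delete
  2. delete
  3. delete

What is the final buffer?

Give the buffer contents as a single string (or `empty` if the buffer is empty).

Answer: v

Derivation:
After op 1 (delete): buffer="bjv" (len 3), cursors c1@0 c2@2, authorship ...
After op 2 (delete): buffer="bv" (len 2), cursors c1@0 c2@1, authorship ..
After op 3 (delete): buffer="v" (len 1), cursors c1@0 c2@0, authorship .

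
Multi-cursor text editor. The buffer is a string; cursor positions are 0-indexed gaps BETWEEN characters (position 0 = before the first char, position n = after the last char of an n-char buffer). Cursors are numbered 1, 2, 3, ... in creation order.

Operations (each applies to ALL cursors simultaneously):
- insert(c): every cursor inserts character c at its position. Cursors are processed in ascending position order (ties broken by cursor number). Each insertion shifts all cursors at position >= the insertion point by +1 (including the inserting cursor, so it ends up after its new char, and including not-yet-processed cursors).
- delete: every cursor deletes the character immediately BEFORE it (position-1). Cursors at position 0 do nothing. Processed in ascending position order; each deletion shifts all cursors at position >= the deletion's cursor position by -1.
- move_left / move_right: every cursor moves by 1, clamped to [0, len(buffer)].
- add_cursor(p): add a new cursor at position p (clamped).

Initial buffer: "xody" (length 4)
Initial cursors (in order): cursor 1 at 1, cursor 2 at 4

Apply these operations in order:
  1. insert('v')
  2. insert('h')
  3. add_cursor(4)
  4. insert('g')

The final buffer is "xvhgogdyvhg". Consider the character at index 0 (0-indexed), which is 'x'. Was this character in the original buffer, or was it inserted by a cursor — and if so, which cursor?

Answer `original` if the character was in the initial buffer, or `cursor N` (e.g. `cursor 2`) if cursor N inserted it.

Answer: original

Derivation:
After op 1 (insert('v')): buffer="xvodyv" (len 6), cursors c1@2 c2@6, authorship .1...2
After op 2 (insert('h')): buffer="xvhodyvh" (len 8), cursors c1@3 c2@8, authorship .11...22
After op 3 (add_cursor(4)): buffer="xvhodyvh" (len 8), cursors c1@3 c3@4 c2@8, authorship .11...22
After op 4 (insert('g')): buffer="xvhgogdyvhg" (len 11), cursors c1@4 c3@6 c2@11, authorship .111.3..222
Authorship (.=original, N=cursor N): . 1 1 1 . 3 . . 2 2 2
Index 0: author = original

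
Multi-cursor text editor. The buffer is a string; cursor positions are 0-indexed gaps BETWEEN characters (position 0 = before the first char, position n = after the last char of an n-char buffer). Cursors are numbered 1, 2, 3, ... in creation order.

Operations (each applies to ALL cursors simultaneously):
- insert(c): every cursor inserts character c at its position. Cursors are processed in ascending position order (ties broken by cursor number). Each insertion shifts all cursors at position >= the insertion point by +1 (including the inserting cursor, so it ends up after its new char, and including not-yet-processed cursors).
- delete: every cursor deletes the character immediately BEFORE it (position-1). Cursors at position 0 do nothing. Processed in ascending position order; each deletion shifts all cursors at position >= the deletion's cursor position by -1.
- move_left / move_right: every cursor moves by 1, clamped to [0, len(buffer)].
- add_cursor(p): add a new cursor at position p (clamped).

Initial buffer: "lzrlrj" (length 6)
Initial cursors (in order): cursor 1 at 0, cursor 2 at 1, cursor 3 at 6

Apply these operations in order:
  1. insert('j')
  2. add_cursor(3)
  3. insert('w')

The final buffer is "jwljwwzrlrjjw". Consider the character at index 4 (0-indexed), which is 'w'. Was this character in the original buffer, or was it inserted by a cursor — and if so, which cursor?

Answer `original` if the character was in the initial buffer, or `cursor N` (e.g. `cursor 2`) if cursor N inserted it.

After op 1 (insert('j')): buffer="jljzrlrjj" (len 9), cursors c1@1 c2@3 c3@9, authorship 1.2.....3
After op 2 (add_cursor(3)): buffer="jljzrlrjj" (len 9), cursors c1@1 c2@3 c4@3 c3@9, authorship 1.2.....3
After op 3 (insert('w')): buffer="jwljwwzrlrjjw" (len 13), cursors c1@2 c2@6 c4@6 c3@13, authorship 11.224.....33
Authorship (.=original, N=cursor N): 1 1 . 2 2 4 . . . . . 3 3
Index 4: author = 2

Answer: cursor 2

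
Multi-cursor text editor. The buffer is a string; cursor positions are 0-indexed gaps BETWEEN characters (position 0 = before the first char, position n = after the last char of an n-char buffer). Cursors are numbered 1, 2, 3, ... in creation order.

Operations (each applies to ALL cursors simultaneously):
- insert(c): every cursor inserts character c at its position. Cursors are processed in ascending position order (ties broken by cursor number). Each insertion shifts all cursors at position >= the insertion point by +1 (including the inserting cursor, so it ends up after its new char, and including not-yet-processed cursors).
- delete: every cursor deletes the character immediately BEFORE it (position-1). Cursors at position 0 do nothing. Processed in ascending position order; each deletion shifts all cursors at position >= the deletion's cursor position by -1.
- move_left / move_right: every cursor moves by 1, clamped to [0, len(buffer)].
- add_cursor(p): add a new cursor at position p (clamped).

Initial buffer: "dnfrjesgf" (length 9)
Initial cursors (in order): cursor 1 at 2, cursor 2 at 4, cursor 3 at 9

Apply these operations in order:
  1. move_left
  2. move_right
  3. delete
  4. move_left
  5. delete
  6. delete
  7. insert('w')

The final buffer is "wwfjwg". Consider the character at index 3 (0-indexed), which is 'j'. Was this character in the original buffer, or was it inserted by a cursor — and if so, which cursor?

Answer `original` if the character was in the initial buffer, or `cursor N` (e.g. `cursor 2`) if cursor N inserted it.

After op 1 (move_left): buffer="dnfrjesgf" (len 9), cursors c1@1 c2@3 c3@8, authorship .........
After op 2 (move_right): buffer="dnfrjesgf" (len 9), cursors c1@2 c2@4 c3@9, authorship .........
After op 3 (delete): buffer="dfjesg" (len 6), cursors c1@1 c2@2 c3@6, authorship ......
After op 4 (move_left): buffer="dfjesg" (len 6), cursors c1@0 c2@1 c3@5, authorship ......
After op 5 (delete): buffer="fjeg" (len 4), cursors c1@0 c2@0 c3@3, authorship ....
After op 6 (delete): buffer="fjg" (len 3), cursors c1@0 c2@0 c3@2, authorship ...
After op 7 (insert('w')): buffer="wwfjwg" (len 6), cursors c1@2 c2@2 c3@5, authorship 12..3.
Authorship (.=original, N=cursor N): 1 2 . . 3 .
Index 3: author = original

Answer: original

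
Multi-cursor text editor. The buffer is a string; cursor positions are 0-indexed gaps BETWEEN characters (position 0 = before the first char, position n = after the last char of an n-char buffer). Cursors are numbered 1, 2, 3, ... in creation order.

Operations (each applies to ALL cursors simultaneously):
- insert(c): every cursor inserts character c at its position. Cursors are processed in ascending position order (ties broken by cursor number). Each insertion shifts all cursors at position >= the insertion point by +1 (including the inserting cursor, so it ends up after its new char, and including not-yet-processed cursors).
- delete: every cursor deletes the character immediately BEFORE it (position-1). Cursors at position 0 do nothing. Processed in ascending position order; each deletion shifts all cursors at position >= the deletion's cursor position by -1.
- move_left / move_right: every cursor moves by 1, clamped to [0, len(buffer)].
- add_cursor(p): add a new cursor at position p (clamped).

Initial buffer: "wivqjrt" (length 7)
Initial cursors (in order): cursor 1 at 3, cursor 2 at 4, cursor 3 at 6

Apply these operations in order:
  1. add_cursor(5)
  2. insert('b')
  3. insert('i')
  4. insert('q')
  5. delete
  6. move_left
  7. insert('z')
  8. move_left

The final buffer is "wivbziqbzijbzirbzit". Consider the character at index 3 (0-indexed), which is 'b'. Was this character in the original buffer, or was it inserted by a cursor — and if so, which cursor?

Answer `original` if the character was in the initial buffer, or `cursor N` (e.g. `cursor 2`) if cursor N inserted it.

After op 1 (add_cursor(5)): buffer="wivqjrt" (len 7), cursors c1@3 c2@4 c4@5 c3@6, authorship .......
After op 2 (insert('b')): buffer="wivbqbjbrbt" (len 11), cursors c1@4 c2@6 c4@8 c3@10, authorship ...1.2.4.3.
After op 3 (insert('i')): buffer="wivbiqbijbirbit" (len 15), cursors c1@5 c2@8 c4@11 c3@14, authorship ...11.22.44.33.
After op 4 (insert('q')): buffer="wivbiqqbiqjbiqrbiqt" (len 19), cursors c1@6 c2@10 c4@14 c3@18, authorship ...111.222.444.333.
After op 5 (delete): buffer="wivbiqbijbirbit" (len 15), cursors c1@5 c2@8 c4@11 c3@14, authorship ...11.22.44.33.
After op 6 (move_left): buffer="wivbiqbijbirbit" (len 15), cursors c1@4 c2@7 c4@10 c3@13, authorship ...11.22.44.33.
After op 7 (insert('z')): buffer="wivbziqbzijbzirbzit" (len 19), cursors c1@5 c2@9 c4@13 c3@17, authorship ...111.222.444.333.
After op 8 (move_left): buffer="wivbziqbzijbzirbzit" (len 19), cursors c1@4 c2@8 c4@12 c3@16, authorship ...111.222.444.333.
Authorship (.=original, N=cursor N): . . . 1 1 1 . 2 2 2 . 4 4 4 . 3 3 3 .
Index 3: author = 1

Answer: cursor 1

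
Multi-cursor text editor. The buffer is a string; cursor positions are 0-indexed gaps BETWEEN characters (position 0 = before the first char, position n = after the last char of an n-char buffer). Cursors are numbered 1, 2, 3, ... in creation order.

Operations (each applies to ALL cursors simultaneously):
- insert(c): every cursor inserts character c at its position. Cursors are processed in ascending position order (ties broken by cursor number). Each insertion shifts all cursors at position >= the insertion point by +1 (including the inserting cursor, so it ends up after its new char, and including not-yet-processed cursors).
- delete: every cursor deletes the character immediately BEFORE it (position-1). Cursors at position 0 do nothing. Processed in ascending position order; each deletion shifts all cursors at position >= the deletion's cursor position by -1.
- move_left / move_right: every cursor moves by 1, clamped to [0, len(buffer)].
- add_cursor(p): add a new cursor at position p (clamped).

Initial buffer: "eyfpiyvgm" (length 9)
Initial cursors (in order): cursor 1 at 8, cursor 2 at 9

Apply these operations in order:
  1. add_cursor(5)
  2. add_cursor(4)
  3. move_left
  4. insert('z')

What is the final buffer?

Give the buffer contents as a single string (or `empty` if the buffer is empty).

Answer: eyfzpziyvzgzm

Derivation:
After op 1 (add_cursor(5)): buffer="eyfpiyvgm" (len 9), cursors c3@5 c1@8 c2@9, authorship .........
After op 2 (add_cursor(4)): buffer="eyfpiyvgm" (len 9), cursors c4@4 c3@5 c1@8 c2@9, authorship .........
After op 3 (move_left): buffer="eyfpiyvgm" (len 9), cursors c4@3 c3@4 c1@7 c2@8, authorship .........
After op 4 (insert('z')): buffer="eyfzpziyvzgzm" (len 13), cursors c4@4 c3@6 c1@10 c2@12, authorship ...4.3...1.2.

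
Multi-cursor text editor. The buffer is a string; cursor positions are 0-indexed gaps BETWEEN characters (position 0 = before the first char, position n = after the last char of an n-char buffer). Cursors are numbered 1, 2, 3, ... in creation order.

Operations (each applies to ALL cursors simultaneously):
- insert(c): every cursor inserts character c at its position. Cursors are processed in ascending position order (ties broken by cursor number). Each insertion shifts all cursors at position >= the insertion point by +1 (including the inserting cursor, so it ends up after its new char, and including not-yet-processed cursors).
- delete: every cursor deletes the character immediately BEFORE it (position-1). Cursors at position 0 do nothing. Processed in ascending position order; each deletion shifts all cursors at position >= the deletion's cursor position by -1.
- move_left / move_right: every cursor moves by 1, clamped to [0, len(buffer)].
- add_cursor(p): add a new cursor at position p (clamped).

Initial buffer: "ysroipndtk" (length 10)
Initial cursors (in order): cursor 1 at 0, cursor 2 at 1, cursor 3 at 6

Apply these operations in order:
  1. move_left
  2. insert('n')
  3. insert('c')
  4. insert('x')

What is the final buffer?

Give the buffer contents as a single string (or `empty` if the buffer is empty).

Answer: nnccxxysroincxpndtk

Derivation:
After op 1 (move_left): buffer="ysroipndtk" (len 10), cursors c1@0 c2@0 c3@5, authorship ..........
After op 2 (insert('n')): buffer="nnysroinpndtk" (len 13), cursors c1@2 c2@2 c3@8, authorship 12.....3.....
After op 3 (insert('c')): buffer="nnccysroincpndtk" (len 16), cursors c1@4 c2@4 c3@11, authorship 1212.....33.....
After op 4 (insert('x')): buffer="nnccxxysroincxpndtk" (len 19), cursors c1@6 c2@6 c3@14, authorship 121212.....333.....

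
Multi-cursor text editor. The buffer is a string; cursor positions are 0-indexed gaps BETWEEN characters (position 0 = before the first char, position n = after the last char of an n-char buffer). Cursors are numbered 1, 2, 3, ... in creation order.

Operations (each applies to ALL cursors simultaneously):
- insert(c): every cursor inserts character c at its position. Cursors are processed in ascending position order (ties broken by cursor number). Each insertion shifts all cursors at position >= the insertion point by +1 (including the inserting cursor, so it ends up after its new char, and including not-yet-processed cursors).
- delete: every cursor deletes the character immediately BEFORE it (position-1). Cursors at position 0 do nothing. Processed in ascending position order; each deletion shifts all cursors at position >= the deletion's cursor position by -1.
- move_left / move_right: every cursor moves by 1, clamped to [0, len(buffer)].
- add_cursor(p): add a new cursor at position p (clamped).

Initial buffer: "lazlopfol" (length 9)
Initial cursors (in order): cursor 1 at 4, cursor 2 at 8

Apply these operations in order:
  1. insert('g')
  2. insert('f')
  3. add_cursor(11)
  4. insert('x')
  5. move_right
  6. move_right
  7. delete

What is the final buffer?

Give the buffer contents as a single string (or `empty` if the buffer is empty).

After op 1 (insert('g')): buffer="lazlgopfogl" (len 11), cursors c1@5 c2@10, authorship ....1....2.
After op 2 (insert('f')): buffer="lazlgfopfogfl" (len 13), cursors c1@6 c2@12, authorship ....11....22.
After op 3 (add_cursor(11)): buffer="lazlgfopfogfl" (len 13), cursors c1@6 c3@11 c2@12, authorship ....11....22.
After op 4 (insert('x')): buffer="lazlgfxopfogxfxl" (len 16), cursors c1@7 c3@13 c2@15, authorship ....111....2322.
After op 5 (move_right): buffer="lazlgfxopfogxfxl" (len 16), cursors c1@8 c3@14 c2@16, authorship ....111....2322.
After op 6 (move_right): buffer="lazlgfxopfogxfxl" (len 16), cursors c1@9 c3@15 c2@16, authorship ....111....2322.
After op 7 (delete): buffer="lazlgfxofogxf" (len 13), cursors c1@8 c2@13 c3@13, authorship ....111...232

Answer: lazlgfxofogxf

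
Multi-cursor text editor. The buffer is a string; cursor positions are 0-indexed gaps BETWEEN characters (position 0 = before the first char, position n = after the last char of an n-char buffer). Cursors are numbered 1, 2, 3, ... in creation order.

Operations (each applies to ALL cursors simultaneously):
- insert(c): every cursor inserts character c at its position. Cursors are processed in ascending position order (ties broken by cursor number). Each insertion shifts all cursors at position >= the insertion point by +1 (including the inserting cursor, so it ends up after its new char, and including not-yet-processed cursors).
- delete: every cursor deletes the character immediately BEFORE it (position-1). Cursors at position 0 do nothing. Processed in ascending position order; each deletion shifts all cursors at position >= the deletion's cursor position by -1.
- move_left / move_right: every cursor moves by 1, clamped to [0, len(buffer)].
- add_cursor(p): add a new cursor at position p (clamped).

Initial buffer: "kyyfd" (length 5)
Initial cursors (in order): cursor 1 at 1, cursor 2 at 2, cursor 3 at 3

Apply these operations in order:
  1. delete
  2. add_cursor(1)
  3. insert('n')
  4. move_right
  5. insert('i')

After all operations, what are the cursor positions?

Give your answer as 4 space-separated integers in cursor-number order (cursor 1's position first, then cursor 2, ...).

After op 1 (delete): buffer="fd" (len 2), cursors c1@0 c2@0 c3@0, authorship ..
After op 2 (add_cursor(1)): buffer="fd" (len 2), cursors c1@0 c2@0 c3@0 c4@1, authorship ..
After op 3 (insert('n')): buffer="nnnfnd" (len 6), cursors c1@3 c2@3 c3@3 c4@5, authorship 123.4.
After op 4 (move_right): buffer="nnnfnd" (len 6), cursors c1@4 c2@4 c3@4 c4@6, authorship 123.4.
After op 5 (insert('i')): buffer="nnnfiiindi" (len 10), cursors c1@7 c2@7 c3@7 c4@10, authorship 123.1234.4

Answer: 7 7 7 10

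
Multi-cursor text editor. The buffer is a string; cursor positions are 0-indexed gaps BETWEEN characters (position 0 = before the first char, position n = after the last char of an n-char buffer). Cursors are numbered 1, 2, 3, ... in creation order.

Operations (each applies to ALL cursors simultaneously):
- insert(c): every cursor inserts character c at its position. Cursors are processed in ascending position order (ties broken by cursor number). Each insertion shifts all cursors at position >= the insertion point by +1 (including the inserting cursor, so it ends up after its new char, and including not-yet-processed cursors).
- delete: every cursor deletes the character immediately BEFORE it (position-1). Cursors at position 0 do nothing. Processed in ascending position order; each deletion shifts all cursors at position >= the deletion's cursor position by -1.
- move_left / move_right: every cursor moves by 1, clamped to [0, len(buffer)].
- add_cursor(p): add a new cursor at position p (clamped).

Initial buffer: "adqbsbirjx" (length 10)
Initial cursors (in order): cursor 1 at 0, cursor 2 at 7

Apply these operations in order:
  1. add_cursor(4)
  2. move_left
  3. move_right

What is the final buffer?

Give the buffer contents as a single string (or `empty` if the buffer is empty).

Answer: adqbsbirjx

Derivation:
After op 1 (add_cursor(4)): buffer="adqbsbirjx" (len 10), cursors c1@0 c3@4 c2@7, authorship ..........
After op 2 (move_left): buffer="adqbsbirjx" (len 10), cursors c1@0 c3@3 c2@6, authorship ..........
After op 3 (move_right): buffer="adqbsbirjx" (len 10), cursors c1@1 c3@4 c2@7, authorship ..........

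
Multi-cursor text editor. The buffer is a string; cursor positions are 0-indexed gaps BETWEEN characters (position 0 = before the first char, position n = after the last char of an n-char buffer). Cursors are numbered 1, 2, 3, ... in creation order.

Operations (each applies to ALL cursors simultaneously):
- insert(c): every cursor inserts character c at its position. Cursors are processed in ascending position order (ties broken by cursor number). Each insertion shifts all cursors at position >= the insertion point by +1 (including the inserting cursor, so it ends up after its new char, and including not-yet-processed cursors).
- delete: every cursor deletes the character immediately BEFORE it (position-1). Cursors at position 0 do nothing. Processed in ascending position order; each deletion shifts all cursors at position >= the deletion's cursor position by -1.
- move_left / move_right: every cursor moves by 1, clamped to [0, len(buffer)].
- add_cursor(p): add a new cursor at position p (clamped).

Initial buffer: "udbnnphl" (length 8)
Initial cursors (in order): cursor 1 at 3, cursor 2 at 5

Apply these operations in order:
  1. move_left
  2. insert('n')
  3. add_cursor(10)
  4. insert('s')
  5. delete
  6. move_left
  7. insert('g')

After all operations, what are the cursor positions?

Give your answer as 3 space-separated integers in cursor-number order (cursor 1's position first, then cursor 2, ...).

Answer: 3 7 12

Derivation:
After op 1 (move_left): buffer="udbnnphl" (len 8), cursors c1@2 c2@4, authorship ........
After op 2 (insert('n')): buffer="udnbnnnphl" (len 10), cursors c1@3 c2@6, authorship ..1..2....
After op 3 (add_cursor(10)): buffer="udnbnnnphl" (len 10), cursors c1@3 c2@6 c3@10, authorship ..1..2....
After op 4 (insert('s')): buffer="udnsbnnsnphls" (len 13), cursors c1@4 c2@8 c3@13, authorship ..11..22....3
After op 5 (delete): buffer="udnbnnnphl" (len 10), cursors c1@3 c2@6 c3@10, authorship ..1..2....
After op 6 (move_left): buffer="udnbnnnphl" (len 10), cursors c1@2 c2@5 c3@9, authorship ..1..2....
After op 7 (insert('g')): buffer="udgnbngnnphgl" (len 13), cursors c1@3 c2@7 c3@12, authorship ..11..22...3.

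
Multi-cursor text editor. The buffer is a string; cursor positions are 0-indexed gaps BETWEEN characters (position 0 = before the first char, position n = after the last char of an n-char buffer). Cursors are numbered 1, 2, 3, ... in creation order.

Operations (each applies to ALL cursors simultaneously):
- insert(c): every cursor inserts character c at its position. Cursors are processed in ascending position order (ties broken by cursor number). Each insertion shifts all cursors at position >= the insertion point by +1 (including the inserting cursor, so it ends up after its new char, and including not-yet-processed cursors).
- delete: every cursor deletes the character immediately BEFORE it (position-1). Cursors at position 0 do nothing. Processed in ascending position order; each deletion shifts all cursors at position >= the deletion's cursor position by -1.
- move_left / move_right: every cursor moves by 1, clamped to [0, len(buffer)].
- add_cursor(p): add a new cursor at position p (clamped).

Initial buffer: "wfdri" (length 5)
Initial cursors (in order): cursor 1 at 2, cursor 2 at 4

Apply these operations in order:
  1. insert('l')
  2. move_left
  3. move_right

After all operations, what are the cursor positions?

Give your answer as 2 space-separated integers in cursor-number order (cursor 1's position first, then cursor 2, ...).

After op 1 (insert('l')): buffer="wfldrli" (len 7), cursors c1@3 c2@6, authorship ..1..2.
After op 2 (move_left): buffer="wfldrli" (len 7), cursors c1@2 c2@5, authorship ..1..2.
After op 3 (move_right): buffer="wfldrli" (len 7), cursors c1@3 c2@6, authorship ..1..2.

Answer: 3 6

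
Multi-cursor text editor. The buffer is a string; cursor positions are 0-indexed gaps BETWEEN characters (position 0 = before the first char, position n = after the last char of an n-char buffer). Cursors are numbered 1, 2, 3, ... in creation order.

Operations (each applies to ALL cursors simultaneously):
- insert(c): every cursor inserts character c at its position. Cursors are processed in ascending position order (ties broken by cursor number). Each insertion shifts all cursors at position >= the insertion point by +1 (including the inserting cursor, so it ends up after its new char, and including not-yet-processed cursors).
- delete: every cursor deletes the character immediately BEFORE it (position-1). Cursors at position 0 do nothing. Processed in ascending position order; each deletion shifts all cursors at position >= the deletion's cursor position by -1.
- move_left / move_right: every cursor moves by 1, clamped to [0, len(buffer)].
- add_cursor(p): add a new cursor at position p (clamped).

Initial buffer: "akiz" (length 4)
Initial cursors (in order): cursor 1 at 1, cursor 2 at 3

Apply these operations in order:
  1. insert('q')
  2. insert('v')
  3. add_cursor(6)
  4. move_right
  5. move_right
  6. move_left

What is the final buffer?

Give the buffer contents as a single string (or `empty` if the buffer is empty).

Answer: aqvkiqvz

Derivation:
After op 1 (insert('q')): buffer="aqkiqz" (len 6), cursors c1@2 c2@5, authorship .1..2.
After op 2 (insert('v')): buffer="aqvkiqvz" (len 8), cursors c1@3 c2@7, authorship .11..22.
After op 3 (add_cursor(6)): buffer="aqvkiqvz" (len 8), cursors c1@3 c3@6 c2@7, authorship .11..22.
After op 4 (move_right): buffer="aqvkiqvz" (len 8), cursors c1@4 c3@7 c2@8, authorship .11..22.
After op 5 (move_right): buffer="aqvkiqvz" (len 8), cursors c1@5 c2@8 c3@8, authorship .11..22.
After op 6 (move_left): buffer="aqvkiqvz" (len 8), cursors c1@4 c2@7 c3@7, authorship .11..22.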